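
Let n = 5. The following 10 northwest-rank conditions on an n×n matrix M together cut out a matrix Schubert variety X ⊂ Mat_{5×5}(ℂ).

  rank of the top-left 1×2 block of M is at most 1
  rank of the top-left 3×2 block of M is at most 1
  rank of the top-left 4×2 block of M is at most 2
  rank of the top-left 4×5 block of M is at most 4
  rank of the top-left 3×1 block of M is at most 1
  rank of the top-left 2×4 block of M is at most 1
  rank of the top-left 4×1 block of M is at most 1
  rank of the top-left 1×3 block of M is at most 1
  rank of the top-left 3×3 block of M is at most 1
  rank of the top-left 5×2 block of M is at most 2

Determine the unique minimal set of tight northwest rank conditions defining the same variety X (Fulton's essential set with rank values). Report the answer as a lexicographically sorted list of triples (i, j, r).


Rank table r_w(5×5) implied by the 10 constraints:

  row 1: 1  1  1  1  1
  row 2: 1  1  1  1  2
  row 3: 1  1  1  2  3
  row 4: 1  2  2  3  4
  row 5: 1  2  3  4  5

giving w = (1, 5, 4, 2, 3) via Δ²R.

|D(w)|=5, |Ess(w)|=2:

[(2, 4, 1), (3, 3, 1)]


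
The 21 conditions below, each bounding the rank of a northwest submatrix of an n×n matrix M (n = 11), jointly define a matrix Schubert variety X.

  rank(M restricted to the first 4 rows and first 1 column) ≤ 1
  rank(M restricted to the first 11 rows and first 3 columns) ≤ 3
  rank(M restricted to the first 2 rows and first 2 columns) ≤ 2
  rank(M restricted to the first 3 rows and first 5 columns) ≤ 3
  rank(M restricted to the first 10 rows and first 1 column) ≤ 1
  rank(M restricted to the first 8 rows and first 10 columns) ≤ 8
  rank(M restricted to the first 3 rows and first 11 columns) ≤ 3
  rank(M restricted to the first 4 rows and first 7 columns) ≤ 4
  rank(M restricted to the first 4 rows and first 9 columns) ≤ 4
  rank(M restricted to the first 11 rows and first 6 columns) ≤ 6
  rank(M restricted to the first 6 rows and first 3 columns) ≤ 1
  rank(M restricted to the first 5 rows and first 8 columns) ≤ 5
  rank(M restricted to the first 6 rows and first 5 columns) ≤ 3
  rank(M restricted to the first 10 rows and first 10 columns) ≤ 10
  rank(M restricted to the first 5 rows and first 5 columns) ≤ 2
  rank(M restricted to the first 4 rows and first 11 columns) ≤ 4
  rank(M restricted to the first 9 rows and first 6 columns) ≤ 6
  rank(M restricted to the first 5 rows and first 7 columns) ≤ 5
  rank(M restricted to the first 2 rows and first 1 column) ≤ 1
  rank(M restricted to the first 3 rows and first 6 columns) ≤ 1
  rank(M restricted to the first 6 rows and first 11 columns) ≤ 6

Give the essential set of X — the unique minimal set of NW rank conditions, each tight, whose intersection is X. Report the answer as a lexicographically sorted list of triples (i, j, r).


The tightest implied rank at each (i,j), from the 21 conditions:

  1, 1, 1, 1, 1, 1, 1, 1, 1, 1, 1
  1, 1, 1, 1, 1, 1, 2, 2, 2, 2, 2
  1, 1, 1, 1, 1, 1, 2, 3, 3, 3, 3
  1, 1, 1, 2, 2, 2, 3, 4, 4, 4, 4
  1, 1, 1, 2, 2, 3, 4, 5, 5, 5, 5
  1, 1, 1, 2, 3, 4, 5, 6, 6, 6, 6
  1, 2, 2, 3, 4, 5, 6, 7, 7, 7, 7
  1, 2, 3, 4, 5, 6, 7, 8, 8, 8, 8
  1, 2, 3, 4, 5, 6, 7, 8, 9, 9, 9
  1, 2, 3, 4, 5, 6, 7, 8, 9, 10, 10
  1, 2, 3, 4, 5, 6, 7, 8, 9, 10, 11

reading off 1-entries of Δ²R: w = (1, 7, 8, 4, 6, 5, 2, 3, 9, 10, 11).

3 SE-corners of the 17-cell Rothe diagram give Ess(w):

[(3, 6, 1), (5, 5, 2), (6, 3, 1)]


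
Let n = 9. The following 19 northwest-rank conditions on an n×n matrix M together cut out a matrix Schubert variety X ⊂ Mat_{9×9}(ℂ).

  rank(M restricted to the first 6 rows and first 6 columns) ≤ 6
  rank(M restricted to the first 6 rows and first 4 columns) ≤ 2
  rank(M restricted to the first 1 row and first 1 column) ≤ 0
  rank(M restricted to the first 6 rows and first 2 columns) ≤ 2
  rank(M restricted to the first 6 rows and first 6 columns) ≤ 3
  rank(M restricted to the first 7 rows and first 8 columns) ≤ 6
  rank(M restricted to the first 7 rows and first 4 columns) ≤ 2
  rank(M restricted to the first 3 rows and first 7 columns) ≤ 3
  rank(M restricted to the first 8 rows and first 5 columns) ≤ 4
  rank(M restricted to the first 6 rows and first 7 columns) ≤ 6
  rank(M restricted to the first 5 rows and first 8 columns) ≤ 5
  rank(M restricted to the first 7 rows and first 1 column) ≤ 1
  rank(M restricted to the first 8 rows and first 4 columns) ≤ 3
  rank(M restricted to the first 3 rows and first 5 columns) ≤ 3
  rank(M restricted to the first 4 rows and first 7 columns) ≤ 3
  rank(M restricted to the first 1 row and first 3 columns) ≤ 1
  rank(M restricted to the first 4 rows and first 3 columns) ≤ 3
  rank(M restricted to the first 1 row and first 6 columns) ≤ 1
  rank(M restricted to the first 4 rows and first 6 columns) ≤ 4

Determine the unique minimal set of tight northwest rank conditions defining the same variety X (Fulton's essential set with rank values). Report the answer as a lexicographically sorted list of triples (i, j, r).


Computing R[i][j] = min implied NW-rank bound (n=9, 19 conditions):

  row 1: 0  1  1  1  1  1  1  1  1
  row 2: 1  2  2  2  2  2  2  2  2
  row 3: 1  2  2  2  3  3  3  3  3
  row 4: 1  2  2  2  3  3  3  4  4
  row 5: 1  2  2  2  3  3  4  5  5
  row 6: 1  2  2  2  3  3  4  5  6
  row 7: 1  2  2  2  3  4  5  6  7
  row 8: 1  2  3  3  4  5  6  7  8
  row 9: 1  2  3  4  5  6  7  8  9

reading off 1-entries of Δ²R: w = (2, 1, 5, 8, 7, 9, 6, 3, 4).

D(w) has 15 cells with 4 SE-corners; essential set:

[(1, 1, 0), (4, 7, 3), (6, 6, 3), (7, 4, 2)]


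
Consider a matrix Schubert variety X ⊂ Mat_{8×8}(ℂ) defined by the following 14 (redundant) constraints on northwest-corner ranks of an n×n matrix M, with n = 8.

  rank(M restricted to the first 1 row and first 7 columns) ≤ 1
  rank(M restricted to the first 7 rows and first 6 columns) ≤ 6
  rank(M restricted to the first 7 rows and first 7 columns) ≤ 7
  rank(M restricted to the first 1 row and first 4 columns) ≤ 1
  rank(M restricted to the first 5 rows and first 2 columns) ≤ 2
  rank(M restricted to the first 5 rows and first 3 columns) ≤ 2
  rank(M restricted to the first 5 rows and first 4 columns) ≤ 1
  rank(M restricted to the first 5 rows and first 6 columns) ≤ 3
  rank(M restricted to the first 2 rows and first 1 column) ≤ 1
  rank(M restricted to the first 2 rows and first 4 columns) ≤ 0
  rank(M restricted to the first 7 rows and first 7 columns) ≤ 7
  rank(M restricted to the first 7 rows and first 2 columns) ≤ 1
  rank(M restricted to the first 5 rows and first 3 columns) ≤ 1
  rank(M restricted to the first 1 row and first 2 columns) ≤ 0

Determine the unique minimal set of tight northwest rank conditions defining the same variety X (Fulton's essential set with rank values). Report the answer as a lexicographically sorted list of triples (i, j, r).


Recovering R(i,j) via the rank-extension bound from the 14 conditions:

  row 1: 0  0  0  0  1  1  1  1
  row 2: 0  0  0  0  1  2  2  2
  row 3: 1  1  1  1  2  3  3  3
  row 4: 1  1  1  1  2  3  4  4
  row 5: 1  1  1  1  2  3  4  5
  row 6: 1  1  2  2  3  4  5  6
  row 7: 1  1  2  3  4  5  6  7
  row 8: 1  2  3  4  5  6  7  8

reading off 1-entries of Δ²R: w = (5, 6, 1, 7, 8, 3, 4, 2).

|D(w)|=16, |Ess(w)|=3:

[(2, 4, 0), (5, 4, 1), (7, 2, 1)]


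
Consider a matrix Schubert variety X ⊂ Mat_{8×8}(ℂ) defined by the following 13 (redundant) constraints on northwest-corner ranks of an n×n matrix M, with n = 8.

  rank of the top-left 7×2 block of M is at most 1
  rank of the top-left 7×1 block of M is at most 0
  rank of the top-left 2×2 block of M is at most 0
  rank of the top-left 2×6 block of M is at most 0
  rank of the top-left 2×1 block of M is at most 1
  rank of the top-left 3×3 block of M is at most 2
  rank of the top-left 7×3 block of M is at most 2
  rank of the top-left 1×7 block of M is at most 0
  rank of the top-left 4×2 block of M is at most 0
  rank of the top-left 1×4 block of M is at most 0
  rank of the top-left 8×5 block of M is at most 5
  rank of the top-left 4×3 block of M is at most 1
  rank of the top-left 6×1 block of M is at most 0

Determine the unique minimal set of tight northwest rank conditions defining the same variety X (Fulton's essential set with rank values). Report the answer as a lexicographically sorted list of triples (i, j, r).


Rank table r_w(8×8) implied by the 13 constraints:

  0 0 0 0 0 0 0 1
  0 0 0 0 0 0 1 2
  0 0 1 1 1 1 2 3
  0 0 1 2 2 2 3 4
  0 1 2 3 3 3 4 5
  0 1 2 3 4 4 5 6
  0 1 2 3 4 5 6 7
  1 2 3 4 5 6 7 8

reading off 1-entries of Δ²R: w = (8, 7, 3, 4, 2, 5, 6, 1).

D(w) has 20 cells with 4 SE-corners; essential set:

[(1, 7, 0), (2, 6, 0), (4, 2, 0), (7, 1, 0)]


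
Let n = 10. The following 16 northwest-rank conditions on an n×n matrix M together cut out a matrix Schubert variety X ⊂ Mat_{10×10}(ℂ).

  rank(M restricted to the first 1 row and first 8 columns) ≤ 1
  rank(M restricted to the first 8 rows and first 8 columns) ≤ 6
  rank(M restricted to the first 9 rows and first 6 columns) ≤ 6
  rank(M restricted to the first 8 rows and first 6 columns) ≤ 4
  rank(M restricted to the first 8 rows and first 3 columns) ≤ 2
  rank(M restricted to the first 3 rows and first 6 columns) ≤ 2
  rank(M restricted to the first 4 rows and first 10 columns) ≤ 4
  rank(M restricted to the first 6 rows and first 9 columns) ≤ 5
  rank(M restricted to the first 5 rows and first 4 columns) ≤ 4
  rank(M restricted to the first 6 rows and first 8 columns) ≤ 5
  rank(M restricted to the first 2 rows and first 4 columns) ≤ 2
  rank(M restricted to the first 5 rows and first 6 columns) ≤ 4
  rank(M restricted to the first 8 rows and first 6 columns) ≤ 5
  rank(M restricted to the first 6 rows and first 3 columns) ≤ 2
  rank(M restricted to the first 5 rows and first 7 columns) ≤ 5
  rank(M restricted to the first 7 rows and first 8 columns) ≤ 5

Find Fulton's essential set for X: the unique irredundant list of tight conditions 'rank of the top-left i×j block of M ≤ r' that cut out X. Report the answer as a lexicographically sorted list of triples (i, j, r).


Propagating the 16 rank bounds to every northwest block:

  row 1: 1 | 1 | 1 | 1 | 1 | 1 | 1 | 1 | 1 | 1
  row 2: 1 | 2 | 2 | 2 | 2 | 2 | 2 | 2 | 2 | 2
  row 3: 1 | 2 | 2 | 2 | 2 | 2 | 3 | 3 | 3 | 3
  row 4: 1 | 2 | 2 | 3 | 3 | 3 | 4 | 4 | 4 | 4
  row 5: 1 | 2 | 2 | 3 | 4 | 4 | 5 | 5 | 5 | 5
  row 6: 1 | 2 | 2 | 3 | 4 | 4 | 5 | 5 | 5 | 6
  row 7: 1 | 2 | 2 | 3 | 4 | 4 | 5 | 5 | 6 | 7
  row 8: 1 | 2 | 2 | 3 | 4 | 4 | 5 | 6 | 7 | 8
  row 9: 1 | 2 | 3 | 4 | 5 | 5 | 6 | 7 | 8 | 9
  row 10: 1 | 2 | 3 | 4 | 5 | 6 | 7 | 8 | 9 | 10

hence w(1..10) = (1, 2, 7, 4, 5, 10, 9, 8, 3, 6).

ℓ(w)=15; the 5 essential cells (i,j,r):

[(3, 6, 2), (6, 9, 5), (7, 8, 5), (8, 3, 2), (8, 6, 4)]


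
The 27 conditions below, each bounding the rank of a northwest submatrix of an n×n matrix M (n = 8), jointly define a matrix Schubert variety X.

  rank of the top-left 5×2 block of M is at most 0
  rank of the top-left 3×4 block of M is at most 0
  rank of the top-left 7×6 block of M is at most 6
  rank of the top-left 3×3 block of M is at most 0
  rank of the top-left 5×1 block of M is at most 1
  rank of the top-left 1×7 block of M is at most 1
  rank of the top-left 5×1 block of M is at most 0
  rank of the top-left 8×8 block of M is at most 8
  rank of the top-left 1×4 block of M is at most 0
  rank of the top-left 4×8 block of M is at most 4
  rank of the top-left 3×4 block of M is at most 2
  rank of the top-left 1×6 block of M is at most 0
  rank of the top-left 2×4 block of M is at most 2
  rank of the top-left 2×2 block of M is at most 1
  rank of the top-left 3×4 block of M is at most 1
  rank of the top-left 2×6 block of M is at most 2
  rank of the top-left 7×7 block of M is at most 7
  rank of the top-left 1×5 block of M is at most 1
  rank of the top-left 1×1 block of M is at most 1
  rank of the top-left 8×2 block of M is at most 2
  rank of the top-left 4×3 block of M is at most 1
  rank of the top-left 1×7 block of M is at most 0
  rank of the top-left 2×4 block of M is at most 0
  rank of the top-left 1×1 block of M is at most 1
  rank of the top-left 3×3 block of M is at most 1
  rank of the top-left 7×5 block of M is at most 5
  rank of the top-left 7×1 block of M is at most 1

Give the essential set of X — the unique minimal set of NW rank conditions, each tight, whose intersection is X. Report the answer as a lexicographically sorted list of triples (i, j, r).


Propagating the 27 rank bounds to every northwest block:

  i=1: 0 | 0 | 0 | 0 | 0 | 0 | 0 | 1
  i=2: 0 | 0 | 0 | 0 | 1 | 1 | 1 | 2
  i=3: 0 | 0 | 0 | 0 | 1 | 2 | 2 | 3
  i=4: 0 | 0 | 1 | 1 | 2 | 3 | 3 | 4
  i=5: 0 | 0 | 1 | 2 | 3 | 4 | 4 | 5
  i=6: 1 | 1 | 2 | 3 | 4 | 5 | 5 | 6
  i=7: 1 | 2 | 3 | 4 | 5 | 6 | 6 | 7
  i=8: 1 | 2 | 3 | 4 | 5 | 6 | 7 | 8

so w = (8, 5, 6, 3, 4, 1, 2, 7).

|D(w)|=19, |Ess(w)|=3:

[(1, 7, 0), (3, 4, 0), (5, 2, 0)]


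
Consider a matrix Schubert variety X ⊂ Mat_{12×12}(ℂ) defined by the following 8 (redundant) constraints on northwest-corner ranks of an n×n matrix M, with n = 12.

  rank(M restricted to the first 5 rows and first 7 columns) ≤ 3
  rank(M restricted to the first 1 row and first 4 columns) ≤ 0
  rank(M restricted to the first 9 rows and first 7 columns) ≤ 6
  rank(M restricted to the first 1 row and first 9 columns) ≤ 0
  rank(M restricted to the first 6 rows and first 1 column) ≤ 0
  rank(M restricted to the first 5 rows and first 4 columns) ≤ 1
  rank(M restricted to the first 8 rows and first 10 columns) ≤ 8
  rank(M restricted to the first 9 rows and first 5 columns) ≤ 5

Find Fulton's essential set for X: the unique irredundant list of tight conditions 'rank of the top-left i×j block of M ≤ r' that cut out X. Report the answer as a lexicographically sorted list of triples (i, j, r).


Reconstructing r_w from the 8 given conditions:

  0  0  0  0  0  0  0  0  0  1  1  1
  0  1  1  1  1  1  1  1  1  2  2  2
  0  1  1  1  2  2  2  2  2  3  3  3
  0  1  1  1  2  3  3  3  3  4  4  4
  0  1  1  1  2  3  3  4  4  5  5  5
  0  1  2  2  3  4  4  5  5  6  6  6
  1  2  3  3  4  5  5  6  6  7  7  7
  1  2  3  4  5  6  6  7  7  8  8  8
  1  2  3  4  5  6  6  7  8  9  9  9
  1  2  3  4  5  6  7  8  9  10  10  10
  1  2  3  4  5  6  7  8  9  10  11  11
  1  2  3  4  5  6  7  8  9  10  11  12

so w = (10, 2, 5, 6, 8, 3, 1, 4, 9, 7, 11, 12).

5 SE-corners of the 22-cell Rothe diagram give Ess(w):

[(1, 9, 0), (5, 4, 1), (5, 7, 3), (6, 1, 0), (9, 7, 6)]


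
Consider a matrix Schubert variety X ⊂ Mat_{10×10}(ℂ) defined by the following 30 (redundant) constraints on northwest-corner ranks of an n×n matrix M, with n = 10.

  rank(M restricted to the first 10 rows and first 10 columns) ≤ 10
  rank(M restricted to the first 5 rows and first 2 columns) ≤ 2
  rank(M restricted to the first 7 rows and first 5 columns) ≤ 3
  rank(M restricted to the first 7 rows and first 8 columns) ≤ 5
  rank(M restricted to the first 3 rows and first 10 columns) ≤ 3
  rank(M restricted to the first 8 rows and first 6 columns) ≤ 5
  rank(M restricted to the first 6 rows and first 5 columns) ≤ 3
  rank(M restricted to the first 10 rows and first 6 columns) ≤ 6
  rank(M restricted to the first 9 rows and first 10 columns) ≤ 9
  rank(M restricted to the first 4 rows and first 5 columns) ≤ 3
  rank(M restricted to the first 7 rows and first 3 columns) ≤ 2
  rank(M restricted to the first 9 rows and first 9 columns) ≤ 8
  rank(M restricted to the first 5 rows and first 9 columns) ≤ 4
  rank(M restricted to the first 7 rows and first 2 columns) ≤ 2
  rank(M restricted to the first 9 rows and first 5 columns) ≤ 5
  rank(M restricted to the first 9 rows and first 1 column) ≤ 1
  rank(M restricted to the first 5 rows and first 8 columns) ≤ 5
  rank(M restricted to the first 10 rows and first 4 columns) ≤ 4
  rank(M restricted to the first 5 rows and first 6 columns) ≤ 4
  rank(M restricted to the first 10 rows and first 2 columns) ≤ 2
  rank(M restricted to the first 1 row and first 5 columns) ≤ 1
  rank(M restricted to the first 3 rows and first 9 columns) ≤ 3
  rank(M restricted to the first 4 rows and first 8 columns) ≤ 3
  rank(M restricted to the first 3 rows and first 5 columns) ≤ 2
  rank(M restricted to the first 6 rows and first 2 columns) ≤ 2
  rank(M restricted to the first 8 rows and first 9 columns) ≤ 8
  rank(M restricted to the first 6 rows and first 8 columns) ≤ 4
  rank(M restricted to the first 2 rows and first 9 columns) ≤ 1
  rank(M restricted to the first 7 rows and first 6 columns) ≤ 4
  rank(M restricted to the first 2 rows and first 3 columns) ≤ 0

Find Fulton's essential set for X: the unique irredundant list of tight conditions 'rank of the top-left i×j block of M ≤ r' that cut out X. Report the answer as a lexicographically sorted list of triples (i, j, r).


Reconstructing r_w from the 30 given conditions:

  i=1: 0  0  0  1  1  1  1  1  1  1
  i=2: 0  0  0  1  1  1  1  1  1  2
  i=3: 1  1  1  2  2  2  2  2  2  3
  i=4: 1  2  2  3  3  3  3  3  3  4
  i=5: 1  2  2  3  3  4  4  4  4  5
  i=6: 1  2  2  3  3  4  4  4  5  6
  i=7: 1  2  2  3  3  4  5  5  6  7
  i=8: 1  2  3  4  4  5  6  6  7  8
  i=9: 1  2  3  4  5  6  7  7  8  9
  i=10: 1  2  3  4  5  6  7  8  9  10

giving w = (4, 10, 1, 2, 6, 9, 7, 3, 5, 8) via Δ²R.

ℓ(w)=19; the 5 essential cells (i,j,r):

[(2, 3, 0), (2, 9, 1), (6, 8, 4), (7, 3, 2), (7, 5, 3)]


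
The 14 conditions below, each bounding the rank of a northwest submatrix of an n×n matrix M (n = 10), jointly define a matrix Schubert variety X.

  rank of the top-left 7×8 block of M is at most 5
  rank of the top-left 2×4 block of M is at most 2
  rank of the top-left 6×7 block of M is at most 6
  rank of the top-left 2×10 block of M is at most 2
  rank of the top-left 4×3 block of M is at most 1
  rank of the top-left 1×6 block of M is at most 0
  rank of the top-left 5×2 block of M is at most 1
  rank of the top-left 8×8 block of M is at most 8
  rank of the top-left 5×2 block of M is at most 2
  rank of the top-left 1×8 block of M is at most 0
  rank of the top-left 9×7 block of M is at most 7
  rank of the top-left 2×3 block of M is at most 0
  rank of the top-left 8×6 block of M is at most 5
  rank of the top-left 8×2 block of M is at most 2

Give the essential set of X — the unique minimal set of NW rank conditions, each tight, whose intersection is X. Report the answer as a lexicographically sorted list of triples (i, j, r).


Reconstructing r_w from the 14 given conditions:

  i=1: 0, 0, 0, 0, 0, 0, 0, 0, 1, 1
  i=2: 0, 0, 0, 1, 1, 1, 1, 1, 2, 2
  i=3: 1, 1, 1, 2, 2, 2, 2, 2, 3, 3
  i=4: 1, 1, 1, 2, 3, 3, 3, 3, 4, 4
  i=5: 1, 1, 2, 3, 4, 4, 4, 4, 5, 5
  i=6: 1, 2, 3, 4, 5, 5, 5, 5, 6, 6
  i=7: 1, 2, 3, 4, 5, 5, 5, 5, 6, 7
  i=8: 1, 2, 3, 4, 5, 5, 6, 6, 7, 8
  i=9: 1, 2, 3, 4, 5, 6, 7, 7, 8, 9
  i=10: 1, 2, 3, 4, 5, 6, 7, 8, 9, 10

reading off 1-entries of Δ²R: w = (9, 4, 1, 5, 3, 2, 10, 7, 6, 8).

Fulton essential set (6 of the 18 Rothe cells):

[(1, 8, 0), (2, 3, 0), (4, 3, 1), (5, 2, 1), (7, 8, 5), (8, 6, 5)]


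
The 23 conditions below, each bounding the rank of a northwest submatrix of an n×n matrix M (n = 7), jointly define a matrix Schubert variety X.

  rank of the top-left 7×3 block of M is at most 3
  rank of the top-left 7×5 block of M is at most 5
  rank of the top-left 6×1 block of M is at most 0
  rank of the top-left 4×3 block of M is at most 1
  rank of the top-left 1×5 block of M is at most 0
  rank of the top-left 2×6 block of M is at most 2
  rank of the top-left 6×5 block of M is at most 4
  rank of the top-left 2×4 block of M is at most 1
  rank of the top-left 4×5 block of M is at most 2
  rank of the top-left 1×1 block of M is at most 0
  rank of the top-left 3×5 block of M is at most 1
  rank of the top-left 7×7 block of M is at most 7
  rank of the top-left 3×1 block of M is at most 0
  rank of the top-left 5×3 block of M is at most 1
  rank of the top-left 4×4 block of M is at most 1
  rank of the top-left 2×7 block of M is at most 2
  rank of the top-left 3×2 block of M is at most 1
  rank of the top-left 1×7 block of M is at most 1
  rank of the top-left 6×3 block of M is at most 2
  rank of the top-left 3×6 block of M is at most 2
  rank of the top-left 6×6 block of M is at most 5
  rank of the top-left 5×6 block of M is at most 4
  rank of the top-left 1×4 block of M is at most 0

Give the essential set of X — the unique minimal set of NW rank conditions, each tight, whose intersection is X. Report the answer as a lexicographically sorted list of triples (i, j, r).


Rank table r_w(7×7) implied by the 23 constraints:

  row 1: 0 0 0 0 0 1 1
  row 2: 0 1 1 1 1 2 2
  row 3: 0 1 1 1 1 2 3
  row 4: 0 1 1 1 2 3 4
  row 5: 0 1 1 2 3 4 5
  row 6: 0 1 2 3 4 5 6
  row 7: 1 2 3 4 5 6 7

second differences of R give the permutation w = (6, 2, 7, 5, 4, 3, 1).

Fulton essential set (5 of the 16 Rothe cells):

[(1, 5, 0), (3, 5, 1), (4, 4, 1), (5, 3, 1), (6, 1, 0)]


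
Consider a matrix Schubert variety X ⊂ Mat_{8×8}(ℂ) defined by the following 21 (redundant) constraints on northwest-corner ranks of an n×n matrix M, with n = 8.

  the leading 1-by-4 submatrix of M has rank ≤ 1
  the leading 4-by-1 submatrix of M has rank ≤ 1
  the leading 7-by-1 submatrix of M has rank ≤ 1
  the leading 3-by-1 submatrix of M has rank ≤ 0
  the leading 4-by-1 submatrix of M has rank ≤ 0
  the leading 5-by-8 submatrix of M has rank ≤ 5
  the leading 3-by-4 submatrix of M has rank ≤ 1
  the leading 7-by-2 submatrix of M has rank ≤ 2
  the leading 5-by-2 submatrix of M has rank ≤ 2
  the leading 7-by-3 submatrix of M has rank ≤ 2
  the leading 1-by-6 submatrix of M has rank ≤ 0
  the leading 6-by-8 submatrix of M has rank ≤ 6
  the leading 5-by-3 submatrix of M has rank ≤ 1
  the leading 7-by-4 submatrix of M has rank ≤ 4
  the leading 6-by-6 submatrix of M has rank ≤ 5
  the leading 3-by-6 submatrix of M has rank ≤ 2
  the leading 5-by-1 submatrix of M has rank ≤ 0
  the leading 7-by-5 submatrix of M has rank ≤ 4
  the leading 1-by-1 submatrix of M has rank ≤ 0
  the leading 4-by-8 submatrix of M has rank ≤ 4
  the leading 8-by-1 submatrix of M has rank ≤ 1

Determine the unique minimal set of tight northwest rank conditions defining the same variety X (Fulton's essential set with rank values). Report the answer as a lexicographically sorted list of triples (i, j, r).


Propagating the 21 rank bounds to every northwest block:

  row 1: 0, 0, 0, 0, 0, 0, 1, 1
  row 2: 0, 1, 1, 1, 1, 1, 2, 2
  row 3: 0, 1, 1, 1, 2, 2, 3, 3
  row 4: 0, 1, 1, 2, 3, 3, 4, 4
  row 5: 0, 1, 1, 2, 3, 4, 5, 5
  row 6: 1, 2, 2, 3, 4, 5, 6, 6
  row 7: 1, 2, 2, 3, 4, 5, 6, 7
  row 8: 1, 2, 3, 4, 5, 6, 7, 8

the unique w with this rank table is (7, 2, 5, 4, 6, 1, 8, 3).

ℓ(w)=15; the 5 essential cells (i,j,r):

[(1, 6, 0), (3, 4, 1), (5, 1, 0), (5, 3, 1), (7, 3, 2)]


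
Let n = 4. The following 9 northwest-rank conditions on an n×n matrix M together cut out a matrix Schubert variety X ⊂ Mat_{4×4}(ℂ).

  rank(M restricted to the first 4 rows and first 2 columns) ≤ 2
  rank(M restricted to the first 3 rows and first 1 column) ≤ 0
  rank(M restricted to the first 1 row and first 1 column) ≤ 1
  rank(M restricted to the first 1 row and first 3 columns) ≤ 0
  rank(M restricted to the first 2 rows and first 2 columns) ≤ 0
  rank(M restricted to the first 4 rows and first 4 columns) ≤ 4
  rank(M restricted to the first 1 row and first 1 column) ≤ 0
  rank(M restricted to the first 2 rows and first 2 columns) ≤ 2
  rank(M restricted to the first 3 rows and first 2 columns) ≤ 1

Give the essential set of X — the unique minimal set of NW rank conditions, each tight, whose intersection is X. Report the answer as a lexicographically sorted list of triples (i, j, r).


Computing R[i][j] = min implied NW-rank bound (n=4, 9 conditions):

  row 1: 0  0  0  1
  row 2: 0  0  1  2
  row 3: 0  1  2  3
  row 4: 1  2  3  4

the unique w with this rank table is (4, 3, 2, 1).

Fulton essential set (3 of the 6 Rothe cells):

[(1, 3, 0), (2, 2, 0), (3, 1, 0)]


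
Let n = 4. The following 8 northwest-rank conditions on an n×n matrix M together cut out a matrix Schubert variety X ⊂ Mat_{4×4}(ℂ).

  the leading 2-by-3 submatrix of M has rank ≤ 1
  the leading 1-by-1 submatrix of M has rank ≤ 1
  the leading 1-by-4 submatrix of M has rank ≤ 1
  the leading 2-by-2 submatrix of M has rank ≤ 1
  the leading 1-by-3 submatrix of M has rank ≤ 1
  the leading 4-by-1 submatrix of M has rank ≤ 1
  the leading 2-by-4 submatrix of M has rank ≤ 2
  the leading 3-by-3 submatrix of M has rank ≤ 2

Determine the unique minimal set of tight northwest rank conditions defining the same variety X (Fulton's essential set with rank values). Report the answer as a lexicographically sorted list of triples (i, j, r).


Computing R[i][j] = min implied NW-rank bound (n=4, 8 conditions):

  R[1]: 1, 1, 1, 1
  R[2]: 1, 1, 1, 2
  R[3]: 1, 2, 2, 3
  R[4]: 1, 2, 3, 4

hence w(1..4) = (1, 4, 2, 3).

Fulton essential set (1 of the 2 Rothe cells):

[(2, 3, 1)]


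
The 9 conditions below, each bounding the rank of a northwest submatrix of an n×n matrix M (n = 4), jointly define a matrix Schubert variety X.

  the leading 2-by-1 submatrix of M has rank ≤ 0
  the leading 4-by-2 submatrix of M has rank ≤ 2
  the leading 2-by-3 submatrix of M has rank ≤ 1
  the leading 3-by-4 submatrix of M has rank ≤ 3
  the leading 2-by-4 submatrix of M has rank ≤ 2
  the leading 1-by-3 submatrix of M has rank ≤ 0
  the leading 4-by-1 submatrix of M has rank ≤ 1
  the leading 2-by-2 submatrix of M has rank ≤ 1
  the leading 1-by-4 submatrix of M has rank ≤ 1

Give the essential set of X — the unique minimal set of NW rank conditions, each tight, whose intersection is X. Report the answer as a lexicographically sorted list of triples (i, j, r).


Propagating the 9 rank bounds to every northwest block:

  i=1: 0 | 0 | 0 | 1
  i=2: 0 | 1 | 1 | 2
  i=3: 1 | 2 | 2 | 3
  i=4: 1 | 2 | 3 | 4

so w = (4, 2, 1, 3).

|D(w)|=4, |Ess(w)|=2:

[(1, 3, 0), (2, 1, 0)]


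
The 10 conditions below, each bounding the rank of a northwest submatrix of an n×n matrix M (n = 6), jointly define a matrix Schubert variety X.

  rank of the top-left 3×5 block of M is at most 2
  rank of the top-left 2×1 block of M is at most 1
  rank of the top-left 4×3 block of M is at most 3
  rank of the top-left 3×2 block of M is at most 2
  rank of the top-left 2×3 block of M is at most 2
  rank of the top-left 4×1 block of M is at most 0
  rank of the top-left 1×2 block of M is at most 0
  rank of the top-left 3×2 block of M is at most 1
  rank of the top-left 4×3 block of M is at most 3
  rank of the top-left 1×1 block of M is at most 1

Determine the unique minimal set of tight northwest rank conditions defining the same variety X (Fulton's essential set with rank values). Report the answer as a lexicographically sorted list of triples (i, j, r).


Computing R[i][j] = min implied NW-rank bound (n=6, 10 conditions):

  i=1: 0 0 1 1 1 1
  i=2: 0 1 2 2 2 2
  i=3: 0 1 2 2 2 3
  i=4: 0 1 2 3 3 4
  i=5: 1 2 3 4 4 5
  i=6: 1 2 3 4 5 6

hence w(1..6) = (3, 2, 6, 4, 1, 5).

D(w) has 7 cells with 3 SE-corners; essential set:

[(1, 2, 0), (3, 5, 2), (4, 1, 0)]


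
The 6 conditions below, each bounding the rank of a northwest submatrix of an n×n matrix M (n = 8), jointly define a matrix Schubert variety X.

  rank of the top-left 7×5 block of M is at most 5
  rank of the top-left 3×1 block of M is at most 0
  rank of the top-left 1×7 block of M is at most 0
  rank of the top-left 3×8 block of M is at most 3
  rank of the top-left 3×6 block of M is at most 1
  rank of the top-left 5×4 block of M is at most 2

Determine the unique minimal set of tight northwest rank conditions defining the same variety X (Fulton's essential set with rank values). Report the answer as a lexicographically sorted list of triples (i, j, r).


Computing R[i][j] = min implied NW-rank bound (n=8, 6 conditions):

  i=1: 0 | 0 | 0 | 0 | 0 | 0 | 0 | 1
  i=2: 0 | 1 | 1 | 1 | 1 | 1 | 1 | 2
  i=3: 0 | 1 | 1 | 1 | 1 | 1 | 2 | 3
  i=4: 1 | 2 | 2 | 2 | 2 | 2 | 3 | 4
  i=5: 1 | 2 | 2 | 2 | 3 | 3 | 4 | 5
  i=6: 1 | 2 | 3 | 3 | 4 | 4 | 5 | 6
  i=7: 1 | 2 | 3 | 4 | 5 | 5 | 6 | 7
  i=8: 1 | 2 | 3 | 4 | 5 | 6 | 7 | 8

hence w(1..8) = (8, 2, 7, 1, 5, 3, 4, 6).

D(w) has 15 cells with 4 SE-corners; essential set:

[(1, 7, 0), (3, 1, 0), (3, 6, 1), (5, 4, 2)]


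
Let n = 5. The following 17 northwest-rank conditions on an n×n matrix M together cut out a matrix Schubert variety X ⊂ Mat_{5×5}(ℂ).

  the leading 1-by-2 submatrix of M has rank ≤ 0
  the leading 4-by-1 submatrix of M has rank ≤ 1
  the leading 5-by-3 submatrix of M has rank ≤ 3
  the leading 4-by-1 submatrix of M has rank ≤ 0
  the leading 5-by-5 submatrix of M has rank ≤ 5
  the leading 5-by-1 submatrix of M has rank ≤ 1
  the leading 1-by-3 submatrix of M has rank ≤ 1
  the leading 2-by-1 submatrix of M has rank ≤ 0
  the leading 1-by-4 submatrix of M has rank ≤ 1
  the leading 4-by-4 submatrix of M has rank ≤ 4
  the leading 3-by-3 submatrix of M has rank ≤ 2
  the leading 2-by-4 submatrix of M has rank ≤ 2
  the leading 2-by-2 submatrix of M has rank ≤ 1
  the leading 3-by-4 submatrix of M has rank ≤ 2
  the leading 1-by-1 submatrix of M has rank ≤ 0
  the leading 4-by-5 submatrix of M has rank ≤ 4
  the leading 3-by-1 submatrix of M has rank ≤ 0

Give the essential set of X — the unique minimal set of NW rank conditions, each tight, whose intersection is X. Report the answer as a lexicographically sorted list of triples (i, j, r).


Rank table r_w(5×5) implied by the 17 constraints:

  row 1: 0  0  1  1  1
  row 2: 0  1  2  2  2
  row 3: 0  1  2  2  3
  row 4: 0  1  2  3  4
  row 5: 1  2  3  4  5

reading off 1-entries of Δ²R: w = (3, 2, 5, 4, 1).

ℓ(w)=6; the 3 essential cells (i,j,r):

[(1, 2, 0), (3, 4, 2), (4, 1, 0)]


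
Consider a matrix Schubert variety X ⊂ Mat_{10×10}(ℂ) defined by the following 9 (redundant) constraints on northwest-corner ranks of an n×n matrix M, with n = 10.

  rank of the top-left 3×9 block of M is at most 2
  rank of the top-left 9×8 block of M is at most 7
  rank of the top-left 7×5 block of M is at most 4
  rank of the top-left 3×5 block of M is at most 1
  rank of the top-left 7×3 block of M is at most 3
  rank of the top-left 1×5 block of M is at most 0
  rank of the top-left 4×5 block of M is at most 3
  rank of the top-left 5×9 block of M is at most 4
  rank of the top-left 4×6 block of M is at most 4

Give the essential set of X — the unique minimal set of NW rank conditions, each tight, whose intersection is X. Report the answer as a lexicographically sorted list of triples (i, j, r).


Rank table r_w(10×10) implied by the 9 constraints:

  0  0  0  0  0  1  1  1  1  1
  1  1  1  1  1  2  2  2  2  2
  1  1  1  1  1  2  2  2  2  3
  1  2  2  2  2  3  3  3  3  4
  1  2  3  3  3  4  4  4  4  5
  1  2  3  4  4  5  5  5  5  6
  1  2  3  4  4  5  6  6  6  7
  1  2  3  4  5  6  7  7  7  8
  1  2  3  4  5  6  7  7  8  9
  1  2  3  4  5  6  7  8  9  10

hence w(1..10) = (6, 1, 10, 2, 3, 4, 7, 5, 9, 8).

D(w) has 14 cells with 5 SE-corners; essential set:

[(1, 5, 0), (3, 5, 1), (3, 9, 2), (7, 5, 4), (9, 8, 7)]


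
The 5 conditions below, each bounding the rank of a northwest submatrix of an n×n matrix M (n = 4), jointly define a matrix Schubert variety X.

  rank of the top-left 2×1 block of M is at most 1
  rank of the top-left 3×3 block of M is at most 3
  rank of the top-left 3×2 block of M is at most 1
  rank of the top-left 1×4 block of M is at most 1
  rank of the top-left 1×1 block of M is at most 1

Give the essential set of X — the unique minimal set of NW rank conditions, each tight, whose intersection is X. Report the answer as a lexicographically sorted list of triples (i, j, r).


Recovering R(i,j) via the rank-extension bound from the 5 conditions:

  1 | 1 | 1 | 1
  1 | 1 | 2 | 2
  1 | 1 | 2 | 3
  1 | 2 | 3 | 4

giving w = (1, 3, 4, 2) via Δ²R.

ℓ(w)=2; the 1 essential cell (i,j,r):

[(3, 2, 1)]


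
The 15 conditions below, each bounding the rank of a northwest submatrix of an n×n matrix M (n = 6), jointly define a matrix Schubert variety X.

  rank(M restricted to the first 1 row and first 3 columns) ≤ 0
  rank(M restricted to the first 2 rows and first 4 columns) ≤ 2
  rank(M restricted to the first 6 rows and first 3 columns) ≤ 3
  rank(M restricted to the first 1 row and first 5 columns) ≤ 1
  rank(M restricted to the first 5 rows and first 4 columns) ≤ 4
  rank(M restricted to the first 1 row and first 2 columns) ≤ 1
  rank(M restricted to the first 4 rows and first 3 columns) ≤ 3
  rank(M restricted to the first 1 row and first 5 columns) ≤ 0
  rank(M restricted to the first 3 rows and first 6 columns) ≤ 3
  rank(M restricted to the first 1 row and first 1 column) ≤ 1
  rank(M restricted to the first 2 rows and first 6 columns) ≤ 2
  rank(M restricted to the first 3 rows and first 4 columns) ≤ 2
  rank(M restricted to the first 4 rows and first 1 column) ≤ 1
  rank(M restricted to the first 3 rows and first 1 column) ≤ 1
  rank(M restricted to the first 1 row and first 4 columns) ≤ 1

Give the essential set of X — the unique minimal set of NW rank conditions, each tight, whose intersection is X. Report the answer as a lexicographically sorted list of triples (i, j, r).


The tightest implied rank at each (i,j), from the 15 conditions:

  row 1: 0 0 0 0 0 1
  row 2: 1 1 1 1 1 2
  row 3: 1 2 2 2 2 3
  row 4: 1 2 3 3 3 4
  row 5: 1 2 3 4 4 5
  row 6: 1 2 3 4 5 6

giving w = (6, 1, 2, 3, 4, 5) via Δ²R.

D(w) has 5 cells with 1 SE-corner; essential set:

[(1, 5, 0)]


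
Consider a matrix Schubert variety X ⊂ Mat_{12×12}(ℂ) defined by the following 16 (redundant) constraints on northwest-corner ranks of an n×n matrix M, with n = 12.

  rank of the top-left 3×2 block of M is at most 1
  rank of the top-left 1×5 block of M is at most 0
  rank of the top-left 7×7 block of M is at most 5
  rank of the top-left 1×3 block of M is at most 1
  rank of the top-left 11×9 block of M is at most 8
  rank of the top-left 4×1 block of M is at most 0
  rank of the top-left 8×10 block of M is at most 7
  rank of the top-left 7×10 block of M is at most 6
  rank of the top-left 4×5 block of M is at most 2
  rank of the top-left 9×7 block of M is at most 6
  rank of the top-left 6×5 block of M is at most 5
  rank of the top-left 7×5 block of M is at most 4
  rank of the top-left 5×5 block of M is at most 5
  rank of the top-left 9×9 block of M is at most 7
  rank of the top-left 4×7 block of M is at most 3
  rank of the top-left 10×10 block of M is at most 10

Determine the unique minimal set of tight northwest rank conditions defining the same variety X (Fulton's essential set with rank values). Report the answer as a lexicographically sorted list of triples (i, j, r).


Reconstructing r_w from the 16 given conditions:

  row 1: 0 0 0 0 0 1 1 1 1 1 1 1
  row 2: 0 1 1 1 1 2 2 2 2 2 2 2
  row 3: 0 1 2 2 2 3 3 3 3 3 3 3
  row 4: 0 1 2 2 2 3 3 4 4 4 4 4
  row 5: 1 2 3 3 3 4 4 5 5 5 5 5
  row 6: 1 2 3 4 4 5 5 6 6 6 6 6
  row 7: 1 2 3 4 4 5 5 6 6 6 7 7
  row 8: 1 2 3 4 5 6 6 7 7 7 8 8
  row 9: 1 2 3 4 5 6 6 7 7 8 9 9
  row 10: 1 2 3 4 5 6 7 8 8 9 10 10
  row 11: 1 2 3 4 5 6 7 8 8 9 10 11
  row 12: 1 2 3 4 5 6 7 8 9 10 11 12

hence w(1..12) = (6, 2, 3, 8, 1, 4, 11, 5, 10, 7, 12, 9).

10 SE-corners of the 18-cell Rothe diagram give Ess(w):

[(1, 5, 0), (4, 1, 0), (4, 5, 2), (4, 7, 3), (7, 5, 4), (7, 7, 5), (7, 10, 6), (9, 7, 6), (9, 9, 7), (11, 9, 8)]


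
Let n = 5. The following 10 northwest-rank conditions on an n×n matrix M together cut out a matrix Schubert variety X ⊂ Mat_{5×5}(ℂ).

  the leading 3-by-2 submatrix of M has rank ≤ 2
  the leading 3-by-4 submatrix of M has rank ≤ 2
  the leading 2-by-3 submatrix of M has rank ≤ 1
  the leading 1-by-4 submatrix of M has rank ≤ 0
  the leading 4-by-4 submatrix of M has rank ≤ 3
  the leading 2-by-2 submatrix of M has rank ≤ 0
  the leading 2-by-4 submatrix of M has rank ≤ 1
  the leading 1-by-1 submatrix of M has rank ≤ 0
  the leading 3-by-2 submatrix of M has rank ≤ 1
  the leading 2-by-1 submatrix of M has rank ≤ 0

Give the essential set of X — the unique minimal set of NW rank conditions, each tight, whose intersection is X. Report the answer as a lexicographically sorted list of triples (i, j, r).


Recovering R(i,j) via the rank-extension bound from the 10 conditions:

  0  0  0  0  1
  0  0  1  1  2
  1  1  2  2  3
  1  2  3  3  4
  1  2  3  4  5

the unique w with this rank table is (5, 3, 1, 2, 4).

Fulton essential set (2 of the 6 Rothe cells):

[(1, 4, 0), (2, 2, 0)]


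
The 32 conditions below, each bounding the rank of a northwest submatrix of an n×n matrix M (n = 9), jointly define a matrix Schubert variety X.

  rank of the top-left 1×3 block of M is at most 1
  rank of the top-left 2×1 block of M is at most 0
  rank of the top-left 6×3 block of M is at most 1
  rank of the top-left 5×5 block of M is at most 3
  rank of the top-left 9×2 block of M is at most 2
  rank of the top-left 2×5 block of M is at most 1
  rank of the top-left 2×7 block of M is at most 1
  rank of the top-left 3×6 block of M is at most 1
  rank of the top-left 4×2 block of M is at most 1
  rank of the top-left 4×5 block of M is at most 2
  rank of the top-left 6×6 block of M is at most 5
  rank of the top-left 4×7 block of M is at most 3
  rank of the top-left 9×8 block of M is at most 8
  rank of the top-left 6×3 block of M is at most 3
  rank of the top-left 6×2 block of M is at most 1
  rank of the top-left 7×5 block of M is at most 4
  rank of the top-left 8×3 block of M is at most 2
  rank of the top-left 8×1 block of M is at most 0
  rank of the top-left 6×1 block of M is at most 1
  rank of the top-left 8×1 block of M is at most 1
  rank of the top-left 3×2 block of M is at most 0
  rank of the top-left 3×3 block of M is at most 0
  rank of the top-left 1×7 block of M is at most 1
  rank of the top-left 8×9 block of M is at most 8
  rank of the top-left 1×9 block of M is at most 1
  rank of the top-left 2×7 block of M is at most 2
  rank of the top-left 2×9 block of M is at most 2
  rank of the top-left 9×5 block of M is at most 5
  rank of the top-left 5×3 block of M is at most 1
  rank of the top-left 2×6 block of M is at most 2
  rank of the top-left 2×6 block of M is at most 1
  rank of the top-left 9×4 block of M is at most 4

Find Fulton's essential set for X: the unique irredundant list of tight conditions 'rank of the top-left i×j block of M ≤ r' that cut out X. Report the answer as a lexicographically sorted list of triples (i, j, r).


Rank table r_w(9×9) implied by the 32 constraints:

  R[1]: 0, 0, 0, 1, 1, 1, 1, 1, 1
  R[2]: 0, 0, 0, 1, 1, 1, 1, 2, 2
  R[3]: 0, 0, 0, 1, 1, 1, 2, 3, 3
  R[4]: 0, 1, 1, 2, 2, 2, 3, 4, 4
  R[5]: 0, 1, 1, 2, 3, 3, 4, 5, 5
  R[6]: 0, 1, 1, 2, 3, 4, 5, 6, 6
  R[7]: 0, 1, 2, 3, 4, 5, 6, 7, 7
  R[8]: 0, 1, 2, 3, 4, 5, 6, 7, 8
  R[9]: 1, 2, 3, 4, 5, 6, 7, 8, 9

reading off 1-entries of Δ²R: w = (4, 8, 7, 2, 5, 6, 3, 9, 1).

ℓ(w)=21; the 5 essential cells (i,j,r):

[(2, 7, 1), (3, 3, 0), (3, 6, 1), (6, 3, 1), (8, 1, 0)]


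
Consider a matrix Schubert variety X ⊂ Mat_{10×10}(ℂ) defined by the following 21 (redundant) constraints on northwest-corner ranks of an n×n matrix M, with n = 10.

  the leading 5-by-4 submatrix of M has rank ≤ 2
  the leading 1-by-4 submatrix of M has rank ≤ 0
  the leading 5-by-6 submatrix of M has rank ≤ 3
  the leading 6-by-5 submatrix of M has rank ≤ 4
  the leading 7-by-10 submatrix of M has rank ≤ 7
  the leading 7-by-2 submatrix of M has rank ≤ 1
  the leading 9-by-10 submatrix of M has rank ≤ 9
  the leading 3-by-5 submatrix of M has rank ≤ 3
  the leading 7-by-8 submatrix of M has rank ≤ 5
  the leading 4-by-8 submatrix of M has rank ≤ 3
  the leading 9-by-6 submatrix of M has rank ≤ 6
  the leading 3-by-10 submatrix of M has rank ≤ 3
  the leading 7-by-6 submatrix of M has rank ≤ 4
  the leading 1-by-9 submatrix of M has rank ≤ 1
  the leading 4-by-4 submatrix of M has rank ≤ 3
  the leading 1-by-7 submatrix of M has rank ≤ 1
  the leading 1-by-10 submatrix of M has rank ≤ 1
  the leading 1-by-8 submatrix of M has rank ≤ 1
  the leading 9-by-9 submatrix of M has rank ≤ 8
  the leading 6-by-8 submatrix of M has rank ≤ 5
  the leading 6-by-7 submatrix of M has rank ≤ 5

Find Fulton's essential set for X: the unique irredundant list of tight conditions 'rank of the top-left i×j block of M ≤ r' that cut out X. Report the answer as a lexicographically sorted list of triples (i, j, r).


Rank table r_w(10×10) implied by the 21 constraints:

  R[1]: 0, 0, 0, 0, 1, 1, 1, 1, 1, 1
  R[2]: 1, 1, 1, 1, 2, 2, 2, 2, 2, 2
  R[3]: 1, 1, 2, 2, 3, 3, 3, 3, 3, 3
  R[4]: 1, 1, 2, 2, 3, 3, 3, 3, 4, 4
  R[5]: 1, 1, 2, 2, 3, 3, 4, 4, 5, 5
  R[6]: 1, 1, 2, 3, 4, 4, 5, 5, 6, 6
  R[7]: 1, 1, 2, 3, 4, 4, 5, 5, 6, 7
  R[8]: 1, 2, 3, 4, 5, 5, 6, 6, 7, 8
  R[9]: 1, 2, 3, 4, 5, 6, 7, 7, 8, 9
  R[10]: 1, 2, 3, 4, 5, 6, 7, 8, 9, 10

giving w = (5, 1, 3, 9, 7, 4, 10, 2, 6, 8) via Δ²R.

Rothe diagram D(w) (17 cells), 7 SE-corners (essential conditions):

[(1, 4, 0), (4, 8, 3), (5, 4, 2), (5, 6, 3), (7, 2, 1), (7, 6, 4), (7, 8, 5)]
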